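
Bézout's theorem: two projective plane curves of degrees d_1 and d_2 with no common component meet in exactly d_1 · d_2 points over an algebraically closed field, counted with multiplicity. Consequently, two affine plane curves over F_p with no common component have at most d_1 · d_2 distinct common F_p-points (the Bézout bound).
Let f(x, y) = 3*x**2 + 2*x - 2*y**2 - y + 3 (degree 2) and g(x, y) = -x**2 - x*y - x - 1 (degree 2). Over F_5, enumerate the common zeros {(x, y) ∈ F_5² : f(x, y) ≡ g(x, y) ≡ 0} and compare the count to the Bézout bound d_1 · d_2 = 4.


Common zeros: {(3, 4)}; count = 1; Bézout bound = 4.

deg(f) = 2, deg(g) = 2, so Bézout bound = 4.
Scan x ∈ F_5. For each x, list the y ∈ F_5 with f(x, y) ≡ 0 and those with g(x, y) ≡ 0 (mod 5); the common zeros in that column are the intersection.
  x = 0: f ≡ 0 at y ∈ {1}; g ≡ 0 at y ∈ ∅; common: ∅.
  x = 1: f ≡ 0 at y ∈ {1}; g ≡ 0 at y ∈ {2}; common: ∅.
  x = 2: f ≡ 0 at y ∈ ∅; g ≡ 0 at y ∈ {4}; common: ∅.
  x = 3: f ≡ 0 at y ∈ {3, 4}; g ≡ 0 at y ∈ {4}; common: {4}.
  x = 4: f ≡ 0 at y ∈ ∅; g ≡ 0 at y ∈ {1}; common: ∅.
Collecting: common zeros = {(3, 4)}, so the count is 1.
Comparison with the Bézout bound: 1 ≤ 4 = deg(f)·deg(g), as expected for curves with no common component (the affine F_5-count falls short of the bound because intersections may lie at infinity, over extension fields, or carry multiplicity).


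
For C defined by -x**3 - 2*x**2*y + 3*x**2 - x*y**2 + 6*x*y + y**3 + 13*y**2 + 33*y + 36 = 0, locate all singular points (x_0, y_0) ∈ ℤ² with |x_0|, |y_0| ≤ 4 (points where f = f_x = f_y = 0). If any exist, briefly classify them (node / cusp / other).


Singular points: {(3, -3)}; classification: cusp.

Compute partial derivatives:
  f_x = -3*x**2 - 4*x*y + 6*x - y**2 + 6*y.
  f_y = -2*x**2 - 2*x*y + 6*x + 3*y**2 + 26*y + 33.
Scan x_0 ∈ {−4, ..., 4}. For each x_0, f_y(x_0, y) is a polynomial in y; find its integer roots y ∈ {−4, ..., 4}, then test f_x and f at those candidates.
  x = -4: f_y(-4, y) = 3*y**2 + 34*y - 23; no integer root y with |y| ≤ 4.
  x = -3: f_y(-3, y) = 3*y**2 + 32*y - 3; no integer root y with |y| ≤ 4.
  x = -2: f_y(-2, y) = 3*y**2 + 30*y + 13; no integer root y with |y| ≤ 4.
  x = -1: f_y(-1, y) = 3*y**2 + 28*y + 25; vanishes at y ∈ {-1}. (-1, -1): f_x = -20 ≠ 0.
  x = 0: f_y(0, y) = 3*y**2 + 26*y + 33; no integer root y with |y| ≤ 4.
  x = 1: f_y(1, y) = 3*y**2 + 24*y + 37; no integer root y with |y| ≤ 4.
  x = 2: f_y(2, y) = 3*y**2 + 22*y + 37; no integer root y with |y| ≤ 4.
  x = 3: f_y(3, y) = 3*y**2 + 20*y + 33; vanishes at y ∈ {-3}. (3, -3): f_x = 0, f = 0 — SINGULAR.
  x = 4: f_y(4, y) = 3*y**2 + 18*y + 25; no integer root y with |y| ≤ 4.
Only singular point on the grid: (3, -3).
Classify: substitute x = 3 + u, y = -3 + v and expand: f = -u**3 - 2*u**2*v - u*v**2 + v**3 + v**2.
No constant or linear terms (consistent with a singular point). Quadratic part: v**2. Cubic part: -u**3 - 2*u**2*v - u*v**2 + v**3.
The quadratic part v**2 is a perfect square, so there is a single (double) tangent line v = 0, i.e. y = -3. Restricting the cubic part to that line (v = 0) leaves -u**3 ≠ 0, so f is not divisible by v and the branch is v² ≈ u**3 to lowest order — this is a cusp.
Classification: cusp.


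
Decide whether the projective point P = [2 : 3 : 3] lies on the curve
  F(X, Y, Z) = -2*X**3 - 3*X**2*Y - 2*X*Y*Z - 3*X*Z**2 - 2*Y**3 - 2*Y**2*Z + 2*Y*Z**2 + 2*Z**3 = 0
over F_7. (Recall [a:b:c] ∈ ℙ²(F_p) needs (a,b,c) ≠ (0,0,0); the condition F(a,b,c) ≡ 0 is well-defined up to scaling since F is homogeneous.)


F(2,3,3) ≡ 5 (mod 7); P is NOT on the curve.

Evaluate F(2, 3, 3) term-by-term (mod 7).
  -2*X**3 ↦ -2·8·1·1 = -16
  -3*X**2*Y ↦ -3·4·3·1 = -36
  -2*X*Y*Z ↦ -2·2·3·3 = -36
  -3*X*Z**2 ↦ -3·2·1·9 = -54
  -2*Y**3 ↦ -2·1·27·1 = -54
  -2*Y**2*Z ↦ -2·1·9·3 = -54
  2*Y*Z**2 ↦ 2·1·3·9 = 54
  2*Z**3 ↦ 2·1·1·27 = 54
Sum: F(2, 3, 3) = (-16) + (-36) + (-36) + (-54) + (-54) + (-54) + (54) + (54) = -142.
Reducing mod 7: -142 ≡ 5 (mod 7).
Since F(a, b, c) ≡ 5 ≠ 0 (mod 7), P does NOT lie on the curve.


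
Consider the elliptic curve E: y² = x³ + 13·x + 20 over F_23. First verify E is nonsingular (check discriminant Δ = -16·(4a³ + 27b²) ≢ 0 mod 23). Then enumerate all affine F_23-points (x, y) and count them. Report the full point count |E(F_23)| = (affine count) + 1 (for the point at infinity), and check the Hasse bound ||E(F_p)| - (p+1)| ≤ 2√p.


Affine points = {(2, 10), (2, 13), (5, 7), (5, 16), (10, 0), (12, 8), (12, 15), (14, 5), (14, 18), (15, 5), (15, 18), (16, 0), (17, 5), (17, 18), (20, 0), (21, 3), (21, 20), (22, 11), (22, 12)}; affine count = 19; |E(F_23)| = 20.

Discriminant check: Δ ∝ 4a³ + 27b² = 4·13³ + 27·20² = 4·2197 + 27·400 ≡ 15 (mod 23). Nonzero ⇒ E is nonsingular.
For each x ∈ F_23, compute rhs = x³ + 13·x + 20 mod 23, then count y ∈ F_23 with y² ≡ rhs.
  x = 0: rhs = 20, matching y values: none (0 points).
  x = 1: rhs = 11, matching y values: none (0 points).
  x = 2: rhs = 8, matching y values: 10, 13 (2 points).
  x = 3: rhs = 17, matching y values: none (0 points).
  x = 4: rhs = 21, matching y values: none (0 points).
  x = 5: rhs = 3, matching y values: 7, 16 (2 points).
  x = 6: rhs = 15, matching y values: none (0 points).
  x = 7: rhs = 17, matching y values: none (0 points).
  x = 8: rhs = 15, matching y values: none (0 points).
  x = 9: rhs = 15, matching y values: none (0 points).
  x = 10: rhs = 0, matching y values: 0 (1 points).
  x = 11: rhs = 22, matching y values: none (0 points).
  x = 12: rhs = 18, matching y values: 8, 15 (2 points).
  x = 13: rhs = 17, matching y values: none (0 points).
  x = 14: rhs = 2, matching y values: 5, 18 (2 points).
  x = 15: rhs = 2, matching y values: 5, 18 (2 points).
  x = 16: rhs = 0, matching y values: 0 (1 points).
  x = 17: rhs = 2, matching y values: 5, 18 (2 points).
  x = 18: rhs = 14, matching y values: none (0 points).
  x = 19: rhs = 19, matching y values: none (0 points).
  x = 20: rhs = 0, matching y values: 0 (1 points).
  x = 21: rhs = 9, matching y values: 3, 20 (2 points).
  x = 22: rhs = 6, matching y values: 11, 12 (2 points).
Total affine count: 19.
Full point count |E(F_23)| = 19 + 1 = 20.
Hasse bound: |20 − (23+1)| = |-4| = 4 ≤ 2√23 ≈ 9.5917 ✓.


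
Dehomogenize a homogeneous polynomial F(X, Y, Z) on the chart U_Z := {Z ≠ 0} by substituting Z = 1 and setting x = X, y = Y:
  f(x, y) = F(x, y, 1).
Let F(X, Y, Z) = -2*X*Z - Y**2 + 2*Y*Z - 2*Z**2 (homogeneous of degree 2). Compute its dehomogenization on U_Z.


f(x, y) = -2*x - y**2 + 2*y - 2

On U_Z we set Z = 1. Each monomial c·X^i·Y^j·Z^k in F becomes c·x^i·y^j·1^k = c·x^i·y^j.
Substituting Z = 1: F(X, Y, 1) = -2*x - y**2 + 2*y - 2.
Note: deg(f) ≤ deg(F) = 2; strict inequality happens when F is divisible by Z (lost terms).


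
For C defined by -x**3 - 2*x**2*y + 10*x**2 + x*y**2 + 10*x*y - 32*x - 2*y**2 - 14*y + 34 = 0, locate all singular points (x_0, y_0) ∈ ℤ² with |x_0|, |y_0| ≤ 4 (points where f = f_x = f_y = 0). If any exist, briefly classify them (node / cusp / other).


Singular points: {(3, 1)}; classification: node.

Compute partial derivatives:
  f_x = -3*x**2 - 4*x*y + 20*x + y**2 + 10*y - 32.
  f_y = -2*x**2 + 2*x*y + 10*x - 4*y - 14.
Scan x_0 ∈ {−4, ..., 4}. For each x_0, f_y(x_0, y) is a polynomial in y; find its integer roots y ∈ {−4, ..., 4}, then test f_x and f at those candidates.
  x = -4: f_y(-4, y) = -12*y - 86; no integer root y with |y| ≤ 4.
  x = -3: f_y(-3, y) = -10*y - 62; no integer root y with |y| ≤ 4.
  x = -2: f_y(-2, y) = -8*y - 42; no integer root y with |y| ≤ 4.
  x = -1: f_y(-1, y) = -6*y - 26; no integer root y with |y| ≤ 4.
  x = 0: f_y(0, y) = -4*y - 14; no integer root y with |y| ≤ 4.
  x = 1: f_y(1, y) = -2*y - 6; vanishes at y ∈ {-3}. (1, -3): f_x = -24 ≠ 0.
  x = 2: f_y(2, y) = -2; no integer root y with |y| ≤ 4.
  x = 3: f_y(3, y) = 2*y - 2; vanishes at y ∈ {1}. (3, 1): f_x = 0, f = 0 — SINGULAR.
  x = 4: f_y(4, y) = 4*y - 6; no integer root y with |y| ≤ 4.
Only singular point on the grid: (3, 1).
Classify: substitute x = 3 + u, y = 1 + v and expand: f = -u**3 - 2*u**2*v - u**2 + u*v**2 + v**2.
No constant or linear terms (consistent with a singular point). Quadratic part: -u**2 + v**2. Cubic part: -u**3 - 2*u**2*v + u*v**2.
The quadratic part v**2 - u**2 = (v − u)(v + u) splits into two distinct linear factors, so there are two distinct tangent lines y − 1 = ±(x − 3) — this is a node (ordinary double point).
Classification: node.


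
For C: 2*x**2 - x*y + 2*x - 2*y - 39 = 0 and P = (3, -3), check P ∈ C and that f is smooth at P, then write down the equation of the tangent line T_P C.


Tangent line at P: 17*x - 5*y - 66 = 0.

Step 1: f(3, -3) = 0, so P lies on C.
Step 2: partial derivatives
  f_x(x, y) = 4*x - y + 2, f_y(x, y) = -x - 2.
  f_x(P) = 17, f_y(P) = -5 (gradient nonzero, so P is smooth).
Step 3: tangent line at P: 17·(x − 3) + -5·(y − -3) = 0.
Expanding: 17*x - 5*y - 66 = 0.


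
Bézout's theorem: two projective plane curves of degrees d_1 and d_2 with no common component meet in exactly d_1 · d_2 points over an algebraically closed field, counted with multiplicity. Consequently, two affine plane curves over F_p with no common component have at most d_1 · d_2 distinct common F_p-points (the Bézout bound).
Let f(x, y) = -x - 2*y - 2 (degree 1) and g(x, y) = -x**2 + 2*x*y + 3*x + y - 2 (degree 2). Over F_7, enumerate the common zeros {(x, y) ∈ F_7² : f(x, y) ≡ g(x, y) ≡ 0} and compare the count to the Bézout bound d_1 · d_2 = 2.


Common zeros: ∅; count = 0; Bézout bound = 2.

deg(f) = 1, deg(g) = 2, so Bézout bound = 2.
Scan x ∈ F_7. For each x, list the y ∈ F_7 with f(x, y) ≡ 0 and those with g(x, y) ≡ 0 (mod 7); the common zeros in that column are the intersection.
  x = 0: f ≡ 0 at y ∈ {6}; g ≡ 0 at y ∈ {2}; common: ∅.
  x = 1: f ≡ 0 at y ∈ {2}; g ≡ 0 at y ∈ {0}; common: ∅.
  x = 2: f ≡ 0 at y ∈ {5}; g ≡ 0 at y ∈ {0}; common: ∅.
  x = 3: f ≡ 0 at y ∈ {1}; g ≡ 0 at y ∈ ∅; common: ∅.
  x = 4: f ≡ 0 at y ∈ {4}; g ≡ 0 at y ∈ {3}; common: ∅.
  x = 5: f ≡ 0 at y ∈ {0}; g ≡ 0 at y ∈ {3}; common: ∅.
  x = 6: f ≡ 0 at y ∈ {3}; g ≡ 0 at y ∈ {1}; common: ∅.
Collecting: common zeros = ∅, so the count is 0.
Comparison with the Bézout bound: 0 ≤ 2 = deg(f)·deg(g), as expected for curves with no common component (the affine F_7-count falls short of the bound because intersections may lie at infinity, over extension fields, or carry multiplicity).


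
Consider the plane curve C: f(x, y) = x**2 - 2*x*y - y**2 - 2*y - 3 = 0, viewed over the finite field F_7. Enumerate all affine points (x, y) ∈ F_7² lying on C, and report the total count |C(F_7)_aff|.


Affine F_7-points: {(1, 1), (1, 2), (3, 2), (3, 4), (5, 4), (5, 5)}; count = 6.

For each of the 49 pairs (x, y) ∈ F_7², evaluate f(x, y) mod 7. Record the zeros.
  x = 0: [0↦4, 1↦1, 2↦3, 3↦3, 4↦1, 5↦4, 6↦5]  zeros at y ∈ ∅
  x = 1: [0↦5, 1↦0, 2↦0, 3↦5, 4↦1, 5↦2, 6↦1]  zeros at y ∈ {1, 2}
  x = 2: [0↦1, 1↦1, 2↦6, 3↦2, 4↦3, 5↦2, 6↦6]  zeros at y ∈ ∅
  x = 3: [0↦6, 1↦4, 2↦0, 3↦1, 4↦0, 5↦4, 6↦6]  zeros at y ∈ {2, 4}
  x = 4: [0↦6, 1↦2, 2↦3, 3↦2, 4↦6, 5↦1, 6↦1]  zeros at y ∈ ∅
  x = 5: [0↦1, 1↦2, 2↦1, 3↦5, 4↦0, 5↦0, 6↦5]  zeros at y ∈ {4, 5}
  x = 6: [0↦5, 1↦4, 2↦1, 3↦3, 4↦3, 5↦1, 6↦4]  zeros at y ∈ ∅
Collecting zeros: affine points = {(1, 1), (1, 2), (3, 2), (3, 4), (5, 4), (5, 5)}.
Total count |C(F_7)_aff| = 6.


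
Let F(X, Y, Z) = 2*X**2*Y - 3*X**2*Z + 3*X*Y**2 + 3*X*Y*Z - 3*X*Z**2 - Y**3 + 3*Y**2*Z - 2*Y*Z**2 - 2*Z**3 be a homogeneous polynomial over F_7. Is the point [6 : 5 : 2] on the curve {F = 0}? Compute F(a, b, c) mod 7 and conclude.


F(6,5,2) ≡ 6 (mod 7); P is NOT on the curve.

Evaluate F(6, 5, 2) term-by-term (mod 7).
  2*X**2*Y ↦ 2·36·5·1 = 360
  -3*X**2*Z ↦ -3·36·1·2 = -216
  3*X*Y**2 ↦ 3·6·25·1 = 450
  3*X*Y*Z ↦ 3·6·5·2 = 180
  -3*X*Z**2 ↦ -3·6·1·4 = -72
  -Y**3 ↦ -1·1·125·1 = -125
  3*Y**2*Z ↦ 3·1·25·2 = 150
  -2*Y*Z**2 ↦ -2·1·5·4 = -40
  -2*Z**3 ↦ -2·1·1·8 = -16
Sum: F(6, 5, 2) = (360) + (-216) + (450) + (180) + (-72) + (-125) + (150) + (-40) + (-16) = 671.
Reducing mod 7: 671 ≡ 6 (mod 7).
Since F(a, b, c) ≡ 6 ≠ 0 (mod 7), P does NOT lie on the curve.


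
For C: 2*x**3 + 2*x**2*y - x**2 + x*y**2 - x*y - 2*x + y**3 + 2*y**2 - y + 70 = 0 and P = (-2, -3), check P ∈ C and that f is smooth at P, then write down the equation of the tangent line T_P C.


Tangent line at P: 62*x + 36*y + 232 = 0.

Step 1: f(-2, -3) = 0, so P lies on C.
Step 2: partial derivatives
  f_x(x, y) = 6*x**2 + 4*x*y - 2*x + y**2 - y - 2, f_y(x, y) = 2*x**2 + 2*x*y - x + 3*y**2 + 4*y - 1.
  f_x(P) = 62, f_y(P) = 36 (gradient nonzero, so P is smooth).
Step 3: tangent line at P: 62·(x − -2) + 36·(y − -3) = 0.
Expanding: 62*x + 36*y + 232 = 0.


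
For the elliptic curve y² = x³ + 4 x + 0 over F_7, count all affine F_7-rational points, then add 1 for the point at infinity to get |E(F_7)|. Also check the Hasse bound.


Affine points = {(0, 0), (2, 3), (2, 4), (3, 2), (3, 5), (6, 3), (6, 4)}; affine count = 7; |E(F_7)| = 8.

Discriminant check: Δ ∝ 4a³ + 27b² = 4·4³ + 27·0² = 4·64 + 27·0 ≡ 4 (mod 7). Nonzero ⇒ E is nonsingular.
For each x ∈ F_7, compute rhs = x³ + 4·x + 0 mod 7, then count y ∈ F_7 with y² ≡ rhs.
  x = 0: rhs = 0, matching y values: 0 (1 points).
  x = 1: rhs = 5, matching y values: none (0 points).
  x = 2: rhs = 2, matching y values: 3, 4 (2 points).
  x = 3: rhs = 4, matching y values: 2, 5 (2 points).
  x = 4: rhs = 3, matching y values: none (0 points).
  x = 5: rhs = 5, matching y values: none (0 points).
  x = 6: rhs = 2, matching y values: 3, 4 (2 points).
Total affine count: 7.
Full point count |E(F_7)| = 7 + 1 = 8.
Hasse bound: |8 − (7+1)| = |0| = 0 ≤ 2√7 ≈ 5.2915 ✓.


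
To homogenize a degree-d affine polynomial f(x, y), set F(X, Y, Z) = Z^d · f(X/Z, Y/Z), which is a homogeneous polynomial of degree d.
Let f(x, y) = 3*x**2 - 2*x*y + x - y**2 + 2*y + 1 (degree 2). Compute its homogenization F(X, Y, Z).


F(X, Y, Z) = 3*X**2 - 2*X*Y + X*Z - Y**2 + 2*Y*Z + Z**2

deg(f) = 2.
Substitute x = X/Z, y = Y/Z into f, then multiply by Z^2.
  monomial 3·x^2·y^0 ↦ 3·X^2·Y^0·Z^0.
  monomial -2·x^1·y^1 ↦ -2·X^1·Y^1·Z^0.
  monomial 1·x^1·y^0 ↦ 1·X^1·Y^0·Z^1.
  monomial -1·x^0·y^2 ↦ -1·X^0·Y^2·Z^0.
  monomial 2·x^0·y^1 ↦ 2·X^0·Y^1·Z^1.
  monomial 1·x^0·y^0 ↦ 1·X^0·Y^0·Z^2.
Collecting: F(X, Y, Z) = 3*X**2 - 2*X*Y + X*Z - Y**2 + 2*Y*Z + Z**2.


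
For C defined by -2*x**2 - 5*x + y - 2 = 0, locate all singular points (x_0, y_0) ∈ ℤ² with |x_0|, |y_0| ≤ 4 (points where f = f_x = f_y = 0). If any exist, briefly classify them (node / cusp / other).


No singular points in the scanned grid; C is smooth there.

Compute partial derivatives:
  f_x = -4*x - 5.
  f_y = 1.
f_y = 1 is a nonzero constant, so f_y never vanishes: no point (x, y) can satisfy f = f_x = f_y = 0. In particular no (x, y) ∈ {−4, ..., 4}² is singular; the curve is smooth.


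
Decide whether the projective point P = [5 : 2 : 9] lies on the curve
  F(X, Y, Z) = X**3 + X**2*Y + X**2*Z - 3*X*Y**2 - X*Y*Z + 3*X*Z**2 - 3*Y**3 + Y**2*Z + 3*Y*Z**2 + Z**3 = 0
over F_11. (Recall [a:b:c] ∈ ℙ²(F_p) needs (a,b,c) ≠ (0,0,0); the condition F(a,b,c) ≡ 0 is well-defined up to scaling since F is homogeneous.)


F(5,2,9) ≡ 8 (mod 11); P is NOT on the curve.

Evaluate F(5, 2, 9) term-by-term (mod 11).
  X**3 ↦ 1·125·1·1 = 125
  X**2*Y ↦ 1·25·2·1 = 50
  X**2*Z ↦ 1·25·1·9 = 225
  -3*X*Y**2 ↦ -3·5·4·1 = -60
  -X*Y*Z ↦ -1·5·2·9 = -90
  3*X*Z**2 ↦ 3·5·1·81 = 1215
  -3*Y**3 ↦ -3·1·8·1 = -24
  Y**2*Z ↦ 1·1·4·9 = 36
  3*Y*Z**2 ↦ 3·1·2·81 = 486
  Z**3 ↦ 1·1·1·729 = 729
Sum: F(5, 2, 9) = (125) + (50) + (225) + (-60) + (-90) + (1215) + (-24) + (36) + (486) + (729) = 2692.
Reducing mod 11: 2692 ≡ 8 (mod 11).
Since F(a, b, c) ≡ 8 ≠ 0 (mod 11), P does NOT lie on the curve.


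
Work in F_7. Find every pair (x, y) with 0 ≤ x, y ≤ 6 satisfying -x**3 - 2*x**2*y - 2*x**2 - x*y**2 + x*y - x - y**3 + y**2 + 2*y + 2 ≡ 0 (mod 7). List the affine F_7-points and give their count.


Affine F_7-points: {(2, 4), (4, 0), (6, 2)}; count = 3.

For each of the 49 pairs (x, y) ∈ F_7², evaluate f(x, y) mod 7. Record the zeros.
  x = 0: [0↦2, 1↦4, 2↦2, 3↦4, 4↦4, 5↦3, 6↦2]  zeros at y ∈ ∅
  x = 1: [0↦5, 1↦5, 2↦6, 3↦2, 4↦1, 5↦4, 6↦5]  zeros at y ∈ ∅
  x = 2: [0↦5, 1↦6, 2↦6, 3↦6, 4↦0, 5↦3, 6↦2]  zeros at y ∈ {4}
  x = 3: [0↦3, 1↦1, 2↦3, 3↦3, 4↦2, 5↦1, 6↦1]  zeros at y ∈ ∅
  x = 4: [0↦0, 1↦5, 2↦5, 3↦1, 4↦1, 5↦6, 6↦3]  zeros at y ∈ {0}
  x = 5: [0↦4, 1↦5, 2↦6, 3↦1, 4↦5, 5↦5, 6↦2]  zeros at y ∈ ∅
  x = 6: [0↦2, 1↦2, 2↦0, 3↦4, 4↦1, 5↦6, 6↦6]  zeros at y ∈ {2}
Collecting zeros: affine points = {(2, 4), (4, 0), (6, 2)}.
Total count |C(F_7)_aff| = 3.


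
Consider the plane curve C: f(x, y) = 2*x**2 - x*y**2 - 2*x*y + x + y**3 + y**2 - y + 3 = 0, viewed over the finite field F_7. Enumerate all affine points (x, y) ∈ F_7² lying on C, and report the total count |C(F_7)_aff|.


Affine F_7-points: {(2, 2), (3, 4), (3, 6), (4, 1), (5, 2), (5, 4), (5, 5)}; count = 7.

For each of the 49 pairs (x, y) ∈ F_7², evaluate f(x, y) mod 7. Record the zeros.
  x = 0: [0↦3, 1↦4, 2↦6, 3↦1, 4↦2, 5↦1, 6↦4]  zeros at y ∈ ∅
  x = 1: [0↦6, 1↦4, 2↦1, 3↦3, 4↦2, 5↦4, 6↦1]  zeros at y ∈ ∅
  x = 2: [0↦6, 1↦1, 2↦0, 3↦2, 4↦6, 5↦4, 6↦2]  zeros at y ∈ {2}
  x = 3: [0↦3, 1↦2, 2↦3, 3↦5, 4↦0, 5↦1, 6↦0]  zeros at y ∈ {4, 6}
  x = 4: [0↦4, 1↦0, 2↦3, 3↦5, 4↦5, 5↦2, 6↦2]  zeros at y ∈ {1}
  x = 5: [0↦2, 1↦2, 2↦0, 3↦2, 4↦0, 5↦0, 6↦1]  zeros at y ∈ {2, 4, 5}
  x = 6: [0↦4, 1↦1, 2↦1, 3↦3, 4↦6, 5↦2, 6↦4]  zeros at y ∈ ∅
Collecting zeros: affine points = {(2, 2), (3, 4), (3, 6), (4, 1), (5, 2), (5, 4), (5, 5)}.
Total count |C(F_7)_aff| = 7.


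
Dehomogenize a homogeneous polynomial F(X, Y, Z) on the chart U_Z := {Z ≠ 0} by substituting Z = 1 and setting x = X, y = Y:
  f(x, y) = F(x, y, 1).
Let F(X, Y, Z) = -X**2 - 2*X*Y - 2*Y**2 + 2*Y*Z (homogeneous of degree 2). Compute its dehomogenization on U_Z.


f(x, y) = -x**2 - 2*x*y - 2*y**2 + 2*y

On U_Z we set Z = 1. Each monomial c·X^i·Y^j·Z^k in F becomes c·x^i·y^j·1^k = c·x^i·y^j.
Substituting Z = 1: F(X, Y, 1) = -x**2 - 2*x*y - 2*y**2 + 2*y.
Note: deg(f) ≤ deg(F) = 2; strict inequality happens when F is divisible by Z (lost terms).


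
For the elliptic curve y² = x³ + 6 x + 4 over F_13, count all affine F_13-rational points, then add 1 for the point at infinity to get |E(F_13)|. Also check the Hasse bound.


Affine points = {(0, 2), (0, 11), (3, 6), (3, 7), (4, 1), (4, 12), (5, 4), (5, 9), (6, 3), (6, 10), (7, 5), (7, 8), (11, 6), (11, 7), (12, 6), (12, 7)}; affine count = 16; |E(F_13)| = 17.

Discriminant check: Δ ∝ 4a³ + 27b² = 4·6³ + 27·4² = 4·216 + 27·16 ≡ 9 (mod 13). Nonzero ⇒ E is nonsingular.
For each x ∈ F_13, compute rhs = x³ + 6·x + 4 mod 13, then count y ∈ F_13 with y² ≡ rhs.
  x = 0: rhs = 4, matching y values: 2, 11 (2 points).
  x = 1: rhs = 11, matching y values: none (0 points).
  x = 2: rhs = 11, matching y values: none (0 points).
  x = 3: rhs = 10, matching y values: 6, 7 (2 points).
  x = 4: rhs = 1, matching y values: 1, 12 (2 points).
  x = 5: rhs = 3, matching y values: 4, 9 (2 points).
  x = 6: rhs = 9, matching y values: 3, 10 (2 points).
  x = 7: rhs = 12, matching y values: 5, 8 (2 points).
  x = 8: rhs = 5, matching y values: none (0 points).
  x = 9: rhs = 7, matching y values: none (0 points).
  x = 10: rhs = 11, matching y values: none (0 points).
  x = 11: rhs = 10, matching y values: 6, 7 (2 points).
  x = 12: rhs = 10, matching y values: 6, 7 (2 points).
Total affine count: 16.
Full point count |E(F_13)| = 16 + 1 = 17.
Hasse bound: |17 − (13+1)| = |3| = 3 ≤ 2√13 ≈ 7.2111 ✓.


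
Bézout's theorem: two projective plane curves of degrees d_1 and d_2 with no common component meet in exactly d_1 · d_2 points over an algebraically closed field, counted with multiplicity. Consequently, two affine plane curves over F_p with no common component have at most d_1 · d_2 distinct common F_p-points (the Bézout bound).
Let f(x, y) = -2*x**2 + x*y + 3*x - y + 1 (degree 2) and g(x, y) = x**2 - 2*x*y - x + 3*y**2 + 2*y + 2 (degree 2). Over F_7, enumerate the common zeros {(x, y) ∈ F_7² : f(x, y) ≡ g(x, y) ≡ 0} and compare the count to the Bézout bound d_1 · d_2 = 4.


Common zeros: {(0, 1)}; count = 1; Bézout bound = 4.

deg(f) = 2, deg(g) = 2, so Bézout bound = 4.
Scan x ∈ F_7. For each x, list the y ∈ F_7 with f(x, y) ≡ 0 and those with g(x, y) ≡ 0 (mod 7); the common zeros in that column are the intersection.
  x = 0: f ≡ 0 at y ∈ {1}; g ≡ 0 at y ∈ {1, 3}; common: {1}.
  x = 1: f ≡ 0 at y ∈ ∅; g ≡ 0 at y ∈ {2, 5}; common: ∅.
  x = 2: f ≡ 0 at y ∈ {1}; g ≡ 0 at y ∈ ∅; common: ∅.
  x = 3: f ≡ 0 at y ∈ {4}; g ≡ 0 at y ∈ {1, 5}; common: ∅.
  x = 4: f ≡ 0 at y ∈ {4}; g ≡ 0 at y ∈ {0, 2}; common: ∅.
  x = 5: f ≡ 0 at y ∈ {5}; g ≡ 0 at y ∈ ∅; common: ∅.
  x = 6: f ≡ 0 at y ∈ {5}; g ≡ 0 at y ∈ ∅; common: ∅.
Collecting: common zeros = {(0, 1)}, so the count is 1.
Comparison with the Bézout bound: 1 ≤ 4 = deg(f)·deg(g), as expected for curves with no common component (the affine F_7-count falls short of the bound because intersections may lie at infinity, over extension fields, or carry multiplicity).


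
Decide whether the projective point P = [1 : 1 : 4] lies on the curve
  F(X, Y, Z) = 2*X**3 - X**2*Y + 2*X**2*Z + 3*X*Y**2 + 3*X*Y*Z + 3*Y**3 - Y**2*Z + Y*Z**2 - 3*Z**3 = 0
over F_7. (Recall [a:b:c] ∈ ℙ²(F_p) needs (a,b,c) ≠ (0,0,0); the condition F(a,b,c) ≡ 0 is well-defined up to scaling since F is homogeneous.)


F(1,1,4) ≡ 1 (mod 7); P is NOT on the curve.

Evaluate F(1, 1, 4) term-by-term (mod 7).
  2*X**3 ↦ 2·1·1·1 = 2
  -X**2*Y ↦ -1·1·1·1 = -1
  2*X**2*Z ↦ 2·1·1·4 = 8
  3*X*Y**2 ↦ 3·1·1·1 = 3
  3*X*Y*Z ↦ 3·1·1·4 = 12
  3*Y**3 ↦ 3·1·1·1 = 3
  -Y**2*Z ↦ -1·1·1·4 = -4
  Y*Z**2 ↦ 1·1·1·16 = 16
  -3*Z**3 ↦ -3·1·1·64 = -192
Sum: F(1, 1, 4) = (2) + (-1) + (8) + (3) + (12) + (3) + (-4) + (16) + (-192) = -153.
Reducing mod 7: -153 ≡ 1 (mod 7).
Since F(a, b, c) ≡ 1 ≠ 0 (mod 7), P does NOT lie on the curve.


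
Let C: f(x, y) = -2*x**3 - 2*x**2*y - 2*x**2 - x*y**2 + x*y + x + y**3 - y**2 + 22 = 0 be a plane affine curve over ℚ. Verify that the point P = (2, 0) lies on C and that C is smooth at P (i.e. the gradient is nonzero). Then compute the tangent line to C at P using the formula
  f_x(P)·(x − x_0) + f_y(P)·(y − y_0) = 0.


Tangent line at P: -31*x - 6*y + 62 = 0.

Step 1: f(2, 0) = 0, so P lies on C.
Step 2: partial derivatives
  f_x(x, y) = -6*x**2 - 4*x*y - 4*x - y**2 + y + 1, f_y(x, y) = -2*x**2 - 2*x*y + x + 3*y**2 - 2*y.
  f_x(P) = -31, f_y(P) = -6 (gradient nonzero, so P is smooth).
Step 3: tangent line at P: -31·(x − 2) + -6·(y − 0) = 0.
Expanding: -31*x - 6*y + 62 = 0.


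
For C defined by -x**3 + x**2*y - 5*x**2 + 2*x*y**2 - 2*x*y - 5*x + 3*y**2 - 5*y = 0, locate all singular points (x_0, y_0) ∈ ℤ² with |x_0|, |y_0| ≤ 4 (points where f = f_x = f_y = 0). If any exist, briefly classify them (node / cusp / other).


Singular points: {(-1, 1)}; classification: node.

Compute partial derivatives:
  f_x = -3*x**2 + 2*x*y - 10*x + 2*y**2 - 2*y - 5.
  f_y = x**2 + 4*x*y - 2*x + 6*y - 5.
Scan x_0 ∈ {−4, ..., 4}. For each x_0, f_y(x_0, y) is a polynomial in y; find its integer roots y ∈ {−4, ..., 4}, then test f_x and f at those candidates.
  x = -4: f_y(-4, y) = 19 - 10*y; no integer root y with |y| ≤ 4.
  x = -3: f_y(-3, y) = 10 - 6*y; no integer root y with |y| ≤ 4.
  x = -2: f_y(-2, y) = 3 - 2*y; no integer root y with |y| ≤ 4.
  x = -1: f_y(-1, y) = 2*y - 2; vanishes at y ∈ {1}. (-1, 1): f_x = 0, f = 0 — SINGULAR.
  x = 0: f_y(0, y) = 6*y - 5; no integer root y with |y| ≤ 4.
  x = 1: f_y(1, y) = 10*y - 6; no integer root y with |y| ≤ 4.
  x = 2: f_y(2, y) = 14*y - 5; no integer root y with |y| ≤ 4.
  x = 3: f_y(3, y) = 18*y - 2; no integer root y with |y| ≤ 4.
  x = 4: f_y(4, y) = 22*y + 3; no integer root y with |y| ≤ 4.
Only singular point on the grid: (-1, 1).
Classify: substitute x = -1 + u, y = 1 + v and expand: f = -u**3 + u**2*v - u**2 + 2*u*v**2 + v**2.
No constant or linear terms (consistent with a singular point). Quadratic part: -u**2 + v**2. Cubic part: -u**3 + u**2*v + 2*u*v**2.
The quadratic part v**2 - u**2 = (v − u)(v + u) splits into two distinct linear factors, so there are two distinct tangent lines y − 1 = ±(x − -1) — this is a node (ordinary double point).
Classification: node.


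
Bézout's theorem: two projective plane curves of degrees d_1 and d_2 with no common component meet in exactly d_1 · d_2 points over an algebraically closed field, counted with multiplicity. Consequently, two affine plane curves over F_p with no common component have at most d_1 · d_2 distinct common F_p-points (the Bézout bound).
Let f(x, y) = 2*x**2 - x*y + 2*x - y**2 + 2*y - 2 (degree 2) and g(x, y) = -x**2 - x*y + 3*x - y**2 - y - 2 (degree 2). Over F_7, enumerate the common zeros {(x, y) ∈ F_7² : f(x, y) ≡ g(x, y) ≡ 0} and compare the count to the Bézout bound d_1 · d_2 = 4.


Common zeros: {(4, 4), (6, 1)}; count = 2; Bézout bound = 4.

deg(f) = 2, deg(g) = 2, so Bézout bound = 4.
Scan x ∈ F_7. For each x, list the y ∈ F_7 with f(x, y) ≡ 0 and those with g(x, y) ≡ 0 (mod 7); the common zeros in that column are the intersection.
  x = 0: f ≡ 0 at y ∈ ∅; g ≡ 0 at y ∈ {3}; common: ∅.
  x = 1: f ≡ 0 at y ∈ {2, 6}; g ≡ 0 at y ∈ {0, 5}; common: ∅.
  x = 2: f ≡ 0 at y ∈ ∅; g ≡ 0 at y ∈ {0, 4}; common: ∅.
  x = 3: f ≡ 0 at y ∈ ∅; g ≡ 0 at y ∈ {1, 2}; common: ∅.
  x = 4: f ≡ 0 at y ∈ {1, 4}; g ≡ 0 at y ∈ {4, 5}; common: {4}.
  x = 5: f ≡ 0 at y ∈ ∅; g ≡ 0 at y ∈ {2, 6}; common: ∅.
  x = 6: f ≡ 0 at y ∈ {1, 2}; g ≡ 0 at y ∈ {1, 6}; common: {1}.
Collecting: common zeros = {(4, 4), (6, 1)}, so the count is 2.
Comparison with the Bézout bound: 2 ≤ 4 = deg(f)·deg(g), as expected for curves with no common component (the affine F_7-count falls short of the bound because intersections may lie at infinity, over extension fields, or carry multiplicity).


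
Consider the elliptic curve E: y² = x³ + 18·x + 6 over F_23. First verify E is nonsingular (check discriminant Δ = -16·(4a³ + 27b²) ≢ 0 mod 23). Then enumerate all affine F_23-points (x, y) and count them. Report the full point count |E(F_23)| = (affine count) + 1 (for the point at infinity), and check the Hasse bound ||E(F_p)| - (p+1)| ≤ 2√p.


Affine points = {(0, 11), (0, 12), (1, 5), (1, 18), (2, 2), (2, 21), (3, 8), (3, 15), (4, 2), (4, 21), (6, 10), (6, 13), (8, 8), (8, 15), (9, 0), (10, 6), (10, 17), (12, 8), (12, 15), (14, 9), (14, 14), (17, 2), (17, 21), (19, 10), (19, 13), (21, 10), (21, 13)}; affine count = 27; |E(F_23)| = 28.

Discriminant check: Δ ∝ 4a³ + 27b² = 4·18³ + 27·6² = 4·5832 + 27·36 ≡ 12 (mod 23). Nonzero ⇒ E is nonsingular.
For each x ∈ F_23, compute rhs = x³ + 18·x + 6 mod 23, then count y ∈ F_23 with y² ≡ rhs.
  x = 0: rhs = 6, matching y values: 11, 12 (2 points).
  x = 1: rhs = 2, matching y values: 5, 18 (2 points).
  x = 2: rhs = 4, matching y values: 2, 21 (2 points).
  x = 3: rhs = 18, matching y values: 8, 15 (2 points).
  x = 4: rhs = 4, matching y values: 2, 21 (2 points).
  x = 5: rhs = 14, matching y values: none (0 points).
  x = 6: rhs = 8, matching y values: 10, 13 (2 points).
  x = 7: rhs = 15, matching y values: none (0 points).
  x = 8: rhs = 18, matching y values: 8, 15 (2 points).
  x = 9: rhs = 0, matching y values: 0 (1 points).
  x = 10: rhs = 13, matching y values: 6, 17 (2 points).
  x = 11: rhs = 17, matching y values: none (0 points).
  x = 12: rhs = 18, matching y values: 8, 15 (2 points).
  x = 13: rhs = 22, matching y values: none (0 points).
  x = 14: rhs = 12, matching y values: 9, 14 (2 points).
  x = 15: rhs = 17, matching y values: none (0 points).
  x = 16: rhs = 20, matching y values: none (0 points).
  x = 17: rhs = 4, matching y values: 2, 21 (2 points).
  x = 18: rhs = 21, matching y values: none (0 points).
  x = 19: rhs = 8, matching y values: 10, 13 (2 points).
  x = 20: rhs = 17, matching y values: none (0 points).
  x = 21: rhs = 8, matching y values: 10, 13 (2 points).
  x = 22: rhs = 10, matching y values: none (0 points).
Total affine count: 27.
Full point count |E(F_23)| = 27 + 1 = 28.
Hasse bound: |28 − (23+1)| = |4| = 4 ≤ 2√23 ≈ 9.5917 ✓.


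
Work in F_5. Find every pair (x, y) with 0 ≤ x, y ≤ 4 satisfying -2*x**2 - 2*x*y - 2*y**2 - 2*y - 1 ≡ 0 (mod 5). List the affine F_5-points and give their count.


Affine F_5-points: {(0, 1), (0, 3), (2, 3), (2, 4), (4, 1), (4, 4)}; count = 6.

For each of the 25 pairs (x, y) ∈ F_5², evaluate f(x, y) mod 5. Record the zeros.
  x = 0: [0↦4, 1↦0, 2↦2, 3↦0, 4↦4]  zeros at y ∈ {1, 3}
  x = 1: [0↦2, 1↦1, 2↦1, 3↦2, 4↦4]  zeros at y ∈ ∅
  x = 2: [0↦1, 1↦3, 2↦1, 3↦0, 4↦0]  zeros at y ∈ {3, 4}
  x = 3: [0↦1, 1↦1, 2↦2, 3↦4, 4↦2]  zeros at y ∈ ∅
  x = 4: [0↦2, 1↦0, 2↦4, 3↦4, 4↦0]  zeros at y ∈ {1, 4}
Collecting zeros: affine points = {(0, 1), (0, 3), (2, 3), (2, 4), (4, 1), (4, 4)}.
Total count |C(F_5)_aff| = 6.


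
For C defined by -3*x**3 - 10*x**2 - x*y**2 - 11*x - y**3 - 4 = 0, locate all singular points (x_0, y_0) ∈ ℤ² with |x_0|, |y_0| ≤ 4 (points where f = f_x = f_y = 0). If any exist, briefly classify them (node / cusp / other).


Singular points: {(-1, 0)}; classification: node.

Compute partial derivatives:
  f_x = -9*x**2 - 20*x - y**2 - 11.
  f_y = -2*x*y - 3*y**2.
Scan x_0 ∈ {−4, ..., 4}. For each x_0, f_y(x_0, y) is a polynomial in y; find its integer roots y ∈ {−4, ..., 4}, then test f_x and f at those candidates.
  x = -4: f_y(-4, y) = -3*y**2 + 8*y; vanishes at y ∈ {0}. (-4, 0): f_x = -75 ≠ 0.
  x = -3: f_y(-3, y) = -3*y**2 + 6*y; vanishes at y ∈ {0, 2}. (-3, 0): f_x = -32 ≠ 0; (-3, 2): f_x = -36 ≠ 0.
  x = -2: f_y(-2, y) = -3*y**2 + 4*y; vanishes at y ∈ {0}. (-2, 0): f_x = -7 ≠ 0.
  x = -1: f_y(-1, y) = -3*y**2 + 2*y; vanishes at y ∈ {0}. (-1, 0): f_x = 0, f = 0 — SINGULAR.
  x = 0: f_y(0, y) = -3*y**2; vanishes at y ∈ {0}. (0, 0): f_x = -11 ≠ 0.
  x = 1: f_y(1, y) = -3*y**2 - 2*y; vanishes at y ∈ {0}. (1, 0): f_x = -40 ≠ 0.
  x = 2: f_y(2, y) = -3*y**2 - 4*y; vanishes at y ∈ {0}. (2, 0): f_x = -87 ≠ 0.
  x = 3: f_y(3, y) = -3*y**2 - 6*y; vanishes at y ∈ {-2, 0}. (3, -2): f_x = -156 ≠ 0; (3, 0): f_x = -152 ≠ 0.
  x = 4: f_y(4, y) = -3*y**2 - 8*y; vanishes at y ∈ {0}. (4, 0): f_x = -235 ≠ 0.
Only singular point on the grid: (-1, 0).
Classify: substitute x = -1 + u, y = 0 + v and expand: f = -3*u**3 - u**2 - u*v**2 - v**3 + v**2.
No constant or linear terms (consistent with a singular point). Quadratic part: -u**2 + v**2. Cubic part: -3*u**3 - u*v**2 - v**3.
The quadratic part v**2 - u**2 = (v − u)(v + u) splits into two distinct linear factors, so there are two distinct tangent lines y − 0 = ±(x − -1) — this is a node (ordinary double point).
Classification: node.


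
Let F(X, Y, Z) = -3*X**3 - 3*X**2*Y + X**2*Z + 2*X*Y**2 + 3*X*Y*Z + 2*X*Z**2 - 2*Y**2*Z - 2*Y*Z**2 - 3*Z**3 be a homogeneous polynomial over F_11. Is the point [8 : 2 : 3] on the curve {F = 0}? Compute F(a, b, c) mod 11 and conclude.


F(8,2,3) ≡ 1 (mod 11); P is NOT on the curve.

Evaluate F(8, 2, 3) term-by-term (mod 11).
  -3*X**3 ↦ -3·512·1·1 = -1536
  -3*X**2*Y ↦ -3·64·2·1 = -384
  X**2*Z ↦ 1·64·1·3 = 192
  2*X*Y**2 ↦ 2·8·4·1 = 64
  3*X*Y*Z ↦ 3·8·2·3 = 144
  2*X*Z**2 ↦ 2·8·1·9 = 144
  -2*Y**2*Z ↦ -2·1·4·3 = -24
  -2*Y*Z**2 ↦ -2·1·2·9 = -36
  -3*Z**3 ↦ -3·1·1·27 = -81
Sum: F(8, 2, 3) = (-1536) + (-384) + (192) + (64) + (144) + (144) + (-24) + (-36) + (-81) = -1517.
Reducing mod 11: -1517 ≡ 1 (mod 11).
Since F(a, b, c) ≡ 1 ≠ 0 (mod 11), P does NOT lie on the curve.


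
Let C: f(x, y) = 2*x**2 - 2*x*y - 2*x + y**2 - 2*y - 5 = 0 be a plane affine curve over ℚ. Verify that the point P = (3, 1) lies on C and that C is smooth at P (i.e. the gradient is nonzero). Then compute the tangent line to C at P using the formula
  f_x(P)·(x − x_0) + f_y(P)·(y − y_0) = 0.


Tangent line at P: 8*x - 6*y - 18 = 0.

Step 1: f(3, 1) = 0, so P lies on C.
Step 2: partial derivatives
  f_x(x, y) = 4*x - 2*y - 2, f_y(x, y) = -2*x + 2*y - 2.
  f_x(P) = 8, f_y(P) = -6 (gradient nonzero, so P is smooth).
Step 3: tangent line at P: 8·(x − 3) + -6·(y − 1) = 0.
Expanding: 8*x - 6*y - 18 = 0.


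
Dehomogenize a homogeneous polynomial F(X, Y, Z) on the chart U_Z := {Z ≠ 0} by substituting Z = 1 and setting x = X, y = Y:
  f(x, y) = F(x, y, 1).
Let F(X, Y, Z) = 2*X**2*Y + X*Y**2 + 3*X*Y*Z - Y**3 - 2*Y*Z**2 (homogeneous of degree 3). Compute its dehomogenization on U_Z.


f(x, y) = 2*x**2*y + x*y**2 + 3*x*y - y**3 - 2*y

On U_Z we set Z = 1. Each monomial c·X^i·Y^j·Z^k in F becomes c·x^i·y^j·1^k = c·x^i·y^j.
Substituting Z = 1: F(X, Y, 1) = 2*x**2*y + x*y**2 + 3*x*y - y**3 - 2*y.
Note: deg(f) ≤ deg(F) = 3; strict inequality happens when F is divisible by Z (lost terms).


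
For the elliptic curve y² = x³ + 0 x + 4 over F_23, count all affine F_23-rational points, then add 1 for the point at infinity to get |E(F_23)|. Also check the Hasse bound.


Affine points = {(0, 2), (0, 21), (2, 9), (2, 14), (3, 10), (3, 13), (6, 6), (6, 17), (7, 5), (7, 18), (11, 1), (11, 22), (13, 4), (13, 19), (16, 11), (16, 12), (17, 8), (17, 15), (19, 3), (19, 20), (20, 0), (22, 7), (22, 16)}; affine count = 23; |E(F_23)| = 24.

Discriminant check: Δ ∝ 4a³ + 27b² = 4·0³ + 27·4² = 4·0 + 27·16 ≡ 18 (mod 23). Nonzero ⇒ E is nonsingular.
For each x ∈ F_23, compute rhs = x³ + 0·x + 4 mod 23, then count y ∈ F_23 with y² ≡ rhs.
  x = 0: rhs = 4, matching y values: 2, 21 (2 points).
  x = 1: rhs = 5, matching y values: none (0 points).
  x = 2: rhs = 12, matching y values: 9, 14 (2 points).
  x = 3: rhs = 8, matching y values: 10, 13 (2 points).
  x = 4: rhs = 22, matching y values: none (0 points).
  x = 5: rhs = 14, matching y values: none (0 points).
  x = 6: rhs = 13, matching y values: 6, 17 (2 points).
  x = 7: rhs = 2, matching y values: 5, 18 (2 points).
  x = 8: rhs = 10, matching y values: none (0 points).
  x = 9: rhs = 20, matching y values: none (0 points).
  x = 10: rhs = 15, matching y values: none (0 points).
  x = 11: rhs = 1, matching y values: 1, 22 (2 points).
  x = 12: rhs = 7, matching y values: none (0 points).
  x = 13: rhs = 16, matching y values: 4, 19 (2 points).
  x = 14: rhs = 11, matching y values: none (0 points).
  x = 15: rhs = 21, matching y values: none (0 points).
  x = 16: rhs = 6, matching y values: 11, 12 (2 points).
  x = 17: rhs = 18, matching y values: 8, 15 (2 points).
  x = 18: rhs = 17, matching y values: none (0 points).
  x = 19: rhs = 9, matching y values: 3, 20 (2 points).
  x = 20: rhs = 0, matching y values: 0 (1 points).
  x = 21: rhs = 19, matching y values: none (0 points).
  x = 22: rhs = 3, matching y values: 7, 16 (2 points).
Total affine count: 23.
Full point count |E(F_23)| = 23 + 1 = 24.
Hasse bound: |24 − (23+1)| = |0| = 0 ≤ 2√23 ≈ 9.5917 ✓.


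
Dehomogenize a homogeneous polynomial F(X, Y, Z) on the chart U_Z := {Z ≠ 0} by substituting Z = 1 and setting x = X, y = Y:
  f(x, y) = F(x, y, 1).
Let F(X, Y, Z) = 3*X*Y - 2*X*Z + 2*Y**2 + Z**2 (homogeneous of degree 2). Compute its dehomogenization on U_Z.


f(x, y) = 3*x*y - 2*x + 2*y**2 + 1

On U_Z we set Z = 1. Each monomial c·X^i·Y^j·Z^k in F becomes c·x^i·y^j·1^k = c·x^i·y^j.
Substituting Z = 1: F(X, Y, 1) = 3*x*y - 2*x + 2*y**2 + 1.
Note: deg(f) ≤ deg(F) = 2; strict inequality happens when F is divisible by Z (lost terms).


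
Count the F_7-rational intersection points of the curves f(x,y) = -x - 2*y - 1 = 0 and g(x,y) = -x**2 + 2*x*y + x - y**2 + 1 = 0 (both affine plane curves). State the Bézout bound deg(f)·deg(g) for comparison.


Common zeros: {(3, 5)}; count = 1; Bézout bound = 2.

deg(f) = 1, deg(g) = 2, so Bézout bound = 2.
Scan x ∈ F_7. For each x, list the y ∈ F_7 with f(x, y) ≡ 0 and those with g(x, y) ≡ 0 (mod 7); the common zeros in that column are the intersection.
  x = 0: f ≡ 0 at y ∈ {3}; g ≡ 0 at y ∈ {1, 6}; common: ∅.
  x = 1: f ≡ 0 at y ∈ {6}; g ≡ 0 at y ∈ {4, 5}; common: ∅.
  x = 2: f ≡ 0 at y ∈ {2}; g ≡ 0 at y ∈ ∅; common: ∅.
  x = 3: f ≡ 0 at y ∈ {5}; g ≡ 0 at y ∈ {1, 5}; common: {5}.
  x = 4: f ≡ 0 at y ∈ {1}; g ≡ 0 at y ∈ ∅; common: ∅.
  x = 5: f ≡ 0 at y ∈ {4}; g ≡ 0 at y ∈ ∅; common: ∅.
  x = 6: f ≡ 0 at y ∈ {0}; g ≡ 0 at y ∈ {6}; common: ∅.
Collecting: common zeros = {(3, 5)}, so the count is 1.
Comparison with the Bézout bound: 1 ≤ 2 = deg(f)·deg(g), as expected for curves with no common component (the affine F_7-count falls short of the bound because intersections may lie at infinity, over extension fields, or carry multiplicity).


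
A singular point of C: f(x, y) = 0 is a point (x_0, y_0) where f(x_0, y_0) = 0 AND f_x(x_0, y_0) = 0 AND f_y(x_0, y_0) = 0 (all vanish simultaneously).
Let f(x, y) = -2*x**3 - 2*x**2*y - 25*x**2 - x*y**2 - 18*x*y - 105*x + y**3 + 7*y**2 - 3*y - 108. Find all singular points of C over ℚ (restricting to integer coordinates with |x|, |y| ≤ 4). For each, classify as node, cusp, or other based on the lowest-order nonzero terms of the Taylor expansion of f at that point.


Singular points: {(-3, -3)}; classification: node.

Compute partial derivatives:
  f_x = -6*x**2 - 4*x*y - 50*x - y**2 - 18*y - 105.
  f_y = -2*x**2 - 2*x*y - 18*x + 3*y**2 + 14*y - 3.
Scan x_0 ∈ {−4, ..., 4}. For each x_0, f_y(x_0, y) is a polynomial in y; find its integer roots y ∈ {−4, ..., 4}, then test f_x and f at those candidates.
  x = -4: f_y(-4, y) = 3*y**2 + 22*y + 37; no integer root y with |y| ≤ 4.
  x = -3: f_y(-3, y) = 3*y**2 + 20*y + 33; vanishes at y ∈ {-3}. (-3, -3): f_x = 0, f = 0 — SINGULAR.
  x = -2: f_y(-2, y) = 3*y**2 + 18*y + 25; no integer root y with |y| ≤ 4.
  x = -1: f_y(-1, y) = 3*y**2 + 16*y + 13; vanishes at y ∈ {-1}. (-1, -1): f_x = -48 ≠ 0.
  x = 0: f_y(0, y) = 3*y**2 + 14*y - 3; no integer root y with |y| ≤ 4.
  x = 1: f_y(1, y) = 3*y**2 + 12*y - 23; no integer root y with |y| ≤ 4.
  x = 2: f_y(2, y) = 3*y**2 + 10*y - 47; no integer root y with |y| ≤ 4.
  x = 3: f_y(3, y) = 3*y**2 + 8*y - 75; no integer root y with |y| ≤ 4.
  x = 4: f_y(4, y) = 3*y**2 + 6*y - 107; no integer root y with |y| ≤ 4.
Only singular point on the grid: (-3, -3).
Classify: substitute x = -3 + u, y = -3 + v and expand: f = -2*u**3 - 2*u**2*v - u**2 - u*v**2 + v**3 + v**2.
No constant or linear terms (consistent with a singular point). Quadratic part: -u**2 + v**2. Cubic part: -2*u**3 - 2*u**2*v - u*v**2 + v**3.
The quadratic part v**2 - u**2 = (v − u)(v + u) splits into two distinct linear factors, so there are two distinct tangent lines y − -3 = ±(x − -3) — this is a node (ordinary double point).
Classification: node.


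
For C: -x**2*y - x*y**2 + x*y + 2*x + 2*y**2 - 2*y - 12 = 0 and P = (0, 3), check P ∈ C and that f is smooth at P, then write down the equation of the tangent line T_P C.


Tangent line at P: -4*x + 10*y - 30 = 0.

Step 1: f(0, 3) = 0, so P lies on C.
Step 2: partial derivatives
  f_x(x, y) = -2*x*y - y**2 + y + 2, f_y(x, y) = -x**2 - 2*x*y + x + 4*y - 2.
  f_x(P) = -4, f_y(P) = 10 (gradient nonzero, so P is smooth).
Step 3: tangent line at P: -4·(x − 0) + 10·(y − 3) = 0.
Expanding: -4*x + 10*y - 30 = 0.
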